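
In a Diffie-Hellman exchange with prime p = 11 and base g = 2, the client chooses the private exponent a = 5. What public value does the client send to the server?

10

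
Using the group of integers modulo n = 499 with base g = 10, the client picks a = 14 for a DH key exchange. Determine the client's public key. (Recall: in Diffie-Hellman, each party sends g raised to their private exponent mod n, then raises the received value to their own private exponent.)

Public value = 10^14 mod 499.
10^1 ≡ 10 (mod 499)
10^2 = (10^1)^2 ≡ 10^2 = 100 ≡ 100 (mod 499)
10^4 = (10^2)^2 ≡ 100^2 = 10000 ≡ 20 (mod 499)
10^8 = (10^4)^2 ≡ 20^2 = 400 ≡ 400 (mod 499)
10^14 = 10^8 · 10^4 · 10^2 ≡ 400 · 20 · 100 ≡ 103 (mod 499).

103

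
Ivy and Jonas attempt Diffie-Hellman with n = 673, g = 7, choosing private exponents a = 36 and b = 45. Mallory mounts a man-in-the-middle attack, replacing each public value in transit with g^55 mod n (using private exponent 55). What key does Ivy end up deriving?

Ivy receives Mallory's public value M = 7^55 mod 673 instead of the honest one.
7^1 ≡ 7 (mod 673)
7^2 = (7^1)^2 ≡ 7^2 = 49 ≡ 49 (mod 673)
7^4 = (7^2)^2 ≡ 49^2 = 2401 ≡ 382 (mod 673)
7^8 = (7^4)^2 ≡ 382^2 = 145924 ≡ 556 (mod 673)
7^16 = (7^8)^2 ≡ 556^2 = 309136 ≡ 229 (mod 673)
7^32 = (7^16)^2 ≡ 229^2 = 52441 ≡ 620 (mod 673)
7^55 = 7^32 · 7^16 · 7^4 · 7^2 · 7^1 ≡ 620 · 229 · 382 · 49 · 7 ≡ 96 (mod 673).
So M = 96. Ivy computes K = M^36 mod 673.
96^1 ≡ 96 (mod 673)
96^2 = (96^1)^2 ≡ 96^2 = 9216 ≡ 467 (mod 673)
96^4 = (96^2)^2 ≡ 467^2 = 218089 ≡ 37 (mod 673)
96^8 = (96^4)^2 ≡ 37^2 = 1369 ≡ 23 (mod 673)
96^16 = (96^8)^2 ≡ 23^2 = 529 ≡ 529 (mod 673)
96^32 = (96^16)^2 ≡ 529^2 = 279841 ≡ 546 (mod 673)
96^36 = 96^32 · 96^4 ≡ 546 · 37 ≡ 12 (mod 673).

12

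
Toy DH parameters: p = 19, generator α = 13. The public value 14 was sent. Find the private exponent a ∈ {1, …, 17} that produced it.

Try successive powers of 13 modulo 19:
13^1 ≡ 13
13^2 ≡ 17
13^3 ≡ 12
13^4 ≡ 4
13^5 ≡ 14
Found: a = 5.

5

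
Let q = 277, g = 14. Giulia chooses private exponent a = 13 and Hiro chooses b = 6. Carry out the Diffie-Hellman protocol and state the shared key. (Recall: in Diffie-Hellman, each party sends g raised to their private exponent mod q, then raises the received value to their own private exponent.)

21

Hiro sends B = g^b mod q = 14^6 mod 277.
14^1 ≡ 14 (mod 277)
14^2 = (14^1)^2 ≡ 14^2 = 196 ≡ 196 (mod 277)
14^4 = (14^2)^2 ≡ 196^2 = 38416 ≡ 190 (mod 277)
14^6 = 14^4 · 14^2 ≡ 190 · 196 ≡ 122 (mod 277).
So B = 122. Giulia then computes K = B^a mod q = 122^13 mod 277.
122^1 ≡ 122 (mod 277)
122^2 = (122^1)^2 ≡ 122^2 = 14884 ≡ 203 (mod 277)
122^4 = (122^2)^2 ≡ 203^2 = 41209 ≡ 213 (mod 277)
122^8 = (122^4)^2 ≡ 213^2 = 45369 ≡ 218 (mod 277)
122^13 = 122^8 · 122^4 · 122^1 ≡ 218 · 213 · 122 ≡ 21 (mod 277).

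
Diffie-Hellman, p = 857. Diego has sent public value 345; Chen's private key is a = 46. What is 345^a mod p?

Shared key K = 345^46 mod 857.
345^1 ≡ 345 (mod 857)
345^2 = (345^1)^2 ≡ 345^2 = 119025 ≡ 759 (mod 857)
345^4 = (345^2)^2 ≡ 759^2 = 576081 ≡ 177 (mod 857)
345^8 = (345^4)^2 ≡ 177^2 = 31329 ≡ 477 (mod 857)
345^16 = (345^8)^2 ≡ 477^2 = 227529 ≡ 424 (mod 857)
345^32 = (345^16)^2 ≡ 424^2 = 179776 ≡ 663 (mod 857)
345^46 = 345^32 · 345^8 · 345^4 · 345^2 ≡ 663 · 477 · 177 · 759 ≡ 577 (mod 857).

577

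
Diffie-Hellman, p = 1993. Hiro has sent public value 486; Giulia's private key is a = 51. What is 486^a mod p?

Shared key K = 486^51 mod 1993.
486^1 ≡ 486 (mod 1993)
486^2 = (486^1)^2 ≡ 486^2 = 236196 ≡ 1022 (mod 1993)
486^4 = (486^2)^2 ≡ 1022^2 = 1044484 ≡ 152 (mod 1993)
486^8 = (486^4)^2 ≡ 152^2 = 23104 ≡ 1181 (mod 1993)
486^16 = (486^8)^2 ≡ 1181^2 = 1394761 ≡ 1654 (mod 1993)
486^32 = (486^16)^2 ≡ 1654^2 = 2735716 ≡ 1320 (mod 1993)
486^51 = 486^32 · 486^16 · 486^2 · 486^1 ≡ 1320 · 1654 · 1022 · 486 ≡ 517 (mod 1993).

517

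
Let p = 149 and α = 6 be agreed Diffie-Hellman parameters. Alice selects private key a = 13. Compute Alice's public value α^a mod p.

80

Public value = 6^13 mod 149.
6^1 ≡ 6 (mod 149)
6^2 = (6^1)^2 ≡ 6^2 = 36 ≡ 36 (mod 149)
6^4 = (6^2)^2 ≡ 36^2 = 1296 ≡ 104 (mod 149)
6^8 = (6^4)^2 ≡ 104^2 = 10816 ≡ 88 (mod 149)
6^13 = 6^8 · 6^4 · 6^1 ≡ 88 · 104 · 6 ≡ 80 (mod 149).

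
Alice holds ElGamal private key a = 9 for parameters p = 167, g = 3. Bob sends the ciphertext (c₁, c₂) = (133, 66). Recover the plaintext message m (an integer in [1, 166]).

Shared mask s = c₁^a mod p = 133^9 mod 167.
133^1 ≡ 133 (mod 167)
133^2 = (133^1)^2 ≡ 133^2 = 17689 ≡ 154 (mod 167)
133^4 = (133^2)^2 ≡ 154^2 = 23716 ≡ 2 (mod 167)
133^8 = (133^4)^2 ≡ 2^2 = 4 ≡ 4 (mod 167)
133^9 = 133^8 · 133^1 ≡ 4 · 133 ≡ 31 (mod 167).
So s = 31; s⁻¹ ≡ 97 (mod 167).
m = c₂ · s⁻¹ mod 167 = 66 · 97 mod 167 = 56.

56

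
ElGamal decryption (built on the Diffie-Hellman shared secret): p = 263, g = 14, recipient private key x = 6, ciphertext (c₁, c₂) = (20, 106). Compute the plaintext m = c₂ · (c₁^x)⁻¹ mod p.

53

Shared mask s = c₁^x mod p = 20^6 mod 263.
20^1 ≡ 20 (mod 263)
20^2 = (20^1)^2 ≡ 20^2 = 400 ≡ 137 (mod 263)
20^4 = (20^2)^2 ≡ 137^2 = 18769 ≡ 96 (mod 263)
20^6 = 20^4 · 20^2 ≡ 96 · 137 ≡ 2 (mod 263).
So s = 2; s⁻¹ ≡ 132 (mod 263).
m = c₂ · s⁻¹ mod 263 = 106 · 132 mod 263 = 53.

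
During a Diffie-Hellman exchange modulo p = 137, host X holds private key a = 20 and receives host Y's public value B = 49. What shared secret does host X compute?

34

Shared key K = 49^20 mod 137.
49^1 ≡ 49 (mod 137)
49^2 = (49^1)^2 ≡ 49^2 = 2401 ≡ 72 (mod 137)
49^4 = (49^2)^2 ≡ 72^2 = 5184 ≡ 115 (mod 137)
49^8 = (49^4)^2 ≡ 115^2 = 13225 ≡ 73 (mod 137)
49^16 = (49^8)^2 ≡ 73^2 = 5329 ≡ 123 (mod 137)
49^20 = 49^16 · 49^4 ≡ 123 · 115 ≡ 34 (mod 137).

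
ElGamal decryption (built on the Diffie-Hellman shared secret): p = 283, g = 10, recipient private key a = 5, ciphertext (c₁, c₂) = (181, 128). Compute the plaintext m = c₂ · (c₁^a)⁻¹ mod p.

8

Shared mask s = c₁^a mod p = 181^5 mod 283.
181^1 ≡ 181 (mod 283)
181^2 = (181^1)^2 ≡ 181^2 = 32761 ≡ 216 (mod 283)
181^4 = (181^2)^2 ≡ 216^2 = 46656 ≡ 244 (mod 283)
181^5 = 181^4 · 181^1 ≡ 244 · 181 ≡ 16 (mod 283).
So s = 16; s⁻¹ ≡ 230 (mod 283).
m = c₂ · s⁻¹ mod 283 = 128 · 230 mod 283 = 8.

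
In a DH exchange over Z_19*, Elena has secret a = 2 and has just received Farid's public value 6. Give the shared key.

Shared key K = 6^2 mod 19.
6^1 ≡ 6 (mod 19)
6^2 = (6^1)^2 ≡ 6^2 = 36 ≡ 17 (mod 19)

17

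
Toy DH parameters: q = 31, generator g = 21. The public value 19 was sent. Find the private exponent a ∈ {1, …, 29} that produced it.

Try successive powers of 21 modulo 31:
21^1 ≡ 21
21^2 ≡ 7
21^3 ≡ 23
21^4 ≡ 18
21^5 ≡ 6
21^6 ≡ 2
21^7 ≡ 11
21^8 ≡ 14
21^9 ≡ 15
21^10 ≡ 5
21^11 ≡ 12
21^12 ≡ 4
21^13 ≡ 22
21^14 ≡ 28
21^15 ≡ 30
21^16 ≡ 10
21^17 ≡ 24
21^18 ≡ 8
21^19 ≡ 13
21^20 ≡ 25
21^21 ≡ 29
21^22 ≡ 20
21^23 ≡ 17
21^24 ≡ 16
21^25 ≡ 26
21^26 ≡ 19
Found: a = 26.

26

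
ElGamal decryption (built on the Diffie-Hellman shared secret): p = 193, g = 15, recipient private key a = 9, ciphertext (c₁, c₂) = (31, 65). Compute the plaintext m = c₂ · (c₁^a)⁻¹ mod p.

Shared mask s = c₁^a mod p = 31^9 mod 193.
31^1 ≡ 31 (mod 193)
31^2 = (31^1)^2 ≡ 31^2 = 961 ≡ 189 (mod 193)
31^4 = (31^2)^2 ≡ 189^2 = 35721 ≡ 16 (mod 193)
31^8 = (31^4)^2 ≡ 16^2 = 256 ≡ 63 (mod 193)
31^9 = 31^8 · 31^1 ≡ 63 · 31 ≡ 23 (mod 193).
So s = 23; s⁻¹ ≡ 42 (mod 193).
m = c₂ · s⁻¹ mod 193 = 65 · 42 mod 193 = 28.

28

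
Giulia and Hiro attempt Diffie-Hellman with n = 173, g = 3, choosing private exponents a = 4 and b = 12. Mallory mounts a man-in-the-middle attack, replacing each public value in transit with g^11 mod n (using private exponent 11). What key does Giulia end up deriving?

106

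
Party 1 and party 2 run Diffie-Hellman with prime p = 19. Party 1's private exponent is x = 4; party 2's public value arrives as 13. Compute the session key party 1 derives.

4

Shared key K = 13^4 mod 19.
13^1 ≡ 13 (mod 19)
13^2 = (13^1)^2 ≡ 13^2 = 169 ≡ 17 (mod 19)
13^4 = (13^2)^2 ≡ 17^2 = 289 ≡ 4 (mod 19)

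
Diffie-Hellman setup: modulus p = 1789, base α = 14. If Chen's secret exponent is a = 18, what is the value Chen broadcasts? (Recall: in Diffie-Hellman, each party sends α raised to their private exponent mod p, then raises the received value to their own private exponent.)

Public value = 14^18 mod 1789.
14^1 ≡ 14 (mod 1789)
14^2 = (14^1)^2 ≡ 14^2 = 196 ≡ 196 (mod 1789)
14^4 = (14^2)^2 ≡ 196^2 = 38416 ≡ 847 (mod 1789)
14^8 = (14^4)^2 ≡ 847^2 = 717409 ≡ 20 (mod 1789)
14^16 = (14^8)^2 ≡ 20^2 = 400 ≡ 400 (mod 1789)
14^18 = 14^16 · 14^2 ≡ 400 · 196 ≡ 1473 (mod 1789).

1473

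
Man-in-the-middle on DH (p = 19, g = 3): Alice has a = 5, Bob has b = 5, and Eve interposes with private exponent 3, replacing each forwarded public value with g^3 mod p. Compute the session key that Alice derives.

Alice receives Eve's public value M = 3^3 mod 19 instead of the honest one.
3^1 ≡ 3 (mod 19)
3^2 = (3^1)^2 ≡ 3^2 = 9 ≡ 9 (mod 19)
3^3 = 3^2 · 3^1 ≡ 9 · 3 ≡ 8 (mod 19).
So M = 8. Alice computes K = M^5 mod 19.
8^1 ≡ 8 (mod 19)
8^2 = (8^1)^2 ≡ 8^2 = 64 ≡ 7 (mod 19)
8^4 = (8^2)^2 ≡ 7^2 = 49 ≡ 11 (mod 19)
8^5 = 8^4 · 8^1 ≡ 11 · 8 ≡ 12 (mod 19).

12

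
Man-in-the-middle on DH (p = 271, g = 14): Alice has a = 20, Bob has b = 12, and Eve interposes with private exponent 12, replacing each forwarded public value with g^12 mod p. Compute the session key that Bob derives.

Bob receives Eve's public value M = 14^12 mod 271 instead of the honest one.
14^1 ≡ 14 (mod 271)
14^2 = (14^1)^2 ≡ 14^2 = 196 ≡ 196 (mod 271)
14^4 = (14^2)^2 ≡ 196^2 = 38416 ≡ 205 (mod 271)
14^8 = (14^4)^2 ≡ 205^2 = 42025 ≡ 20 (mod 271)
14^12 = 14^8 · 14^4 ≡ 20 · 205 ≡ 35 (mod 271).
So M = 35. Bob computes K = M^12 mod 271.
35^1 ≡ 35 (mod 271)
35^2 = (35^1)^2 ≡ 35^2 = 1225 ≡ 141 (mod 271)
35^4 = (35^2)^2 ≡ 141^2 = 19881 ≡ 98 (mod 271)
35^8 = (35^4)^2 ≡ 98^2 = 9604 ≡ 119 (mod 271)
35^12 = 35^8 · 35^4 ≡ 119 · 98 ≡ 9 (mod 271).

9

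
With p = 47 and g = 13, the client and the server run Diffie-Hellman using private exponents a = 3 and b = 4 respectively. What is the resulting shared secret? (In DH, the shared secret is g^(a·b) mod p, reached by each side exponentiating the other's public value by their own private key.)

9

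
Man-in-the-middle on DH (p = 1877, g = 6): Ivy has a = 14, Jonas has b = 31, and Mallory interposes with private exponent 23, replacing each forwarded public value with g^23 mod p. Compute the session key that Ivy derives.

Ivy receives Mallory's public value M = 6^23 mod 1877 instead of the honest one.
6^1 ≡ 6 (mod 1877)
6^2 = (6^1)^2 ≡ 6^2 = 36 ≡ 36 (mod 1877)
6^4 = (6^2)^2 ≡ 36^2 = 1296 ≡ 1296 (mod 1877)
6^8 = (6^4)^2 ≡ 1296^2 = 1679616 ≡ 1578 (mod 1877)
6^16 = (6^8)^2 ≡ 1578^2 = 2490084 ≡ 1182 (mod 1877)
6^23 = 6^16 · 6^4 · 6^2 · 6^1 ≡ 1182 · 1296 · 36 · 6 ≡ 1161 (mod 1877).
So M = 1161. Ivy computes K = M^14 mod 1877.
1161^1 ≡ 1161 (mod 1877)
1161^2 = (1161^1)^2 ≡ 1161^2 = 1347921 ≡ 235 (mod 1877)
1161^4 = (1161^2)^2 ≡ 235^2 = 55225 ≡ 792 (mod 1877)
1161^8 = (1161^4)^2 ≡ 792^2 = 627264 ≡ 346 (mod 1877)
1161^14 = 1161^8 · 1161^4 · 1161^2 ≡ 346 · 792 · 235 ≡ 1404 (mod 1877).

1404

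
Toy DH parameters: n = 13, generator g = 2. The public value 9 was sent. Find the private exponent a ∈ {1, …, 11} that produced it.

Try successive powers of 2 modulo 13:
2^1 ≡ 2
2^2 ≡ 4
2^3 ≡ 8
2^4 ≡ 3
2^5 ≡ 6
2^6 ≡ 12
2^7 ≡ 11
2^8 ≡ 9
Found: a = 8.

8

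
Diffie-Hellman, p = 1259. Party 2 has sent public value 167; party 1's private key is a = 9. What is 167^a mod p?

479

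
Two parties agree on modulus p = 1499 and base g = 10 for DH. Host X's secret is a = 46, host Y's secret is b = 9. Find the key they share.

357

Host Y sends B = g^b mod p = 10^9 mod 1499.
10^1 ≡ 10 (mod 1499)
10^2 = (10^1)^2 ≡ 10^2 = 100 ≡ 100 (mod 1499)
10^4 = (10^2)^2 ≡ 100^2 = 10000 ≡ 1006 (mod 1499)
10^8 = (10^4)^2 ≡ 1006^2 = 1012036 ≡ 211 (mod 1499)
10^9 = 10^8 · 10^1 ≡ 211 · 10 ≡ 611 (mod 1499).
So B = 611. Host X then computes K = B^a mod p = 611^46 mod 1499.
611^1 ≡ 611 (mod 1499)
611^2 = (611^1)^2 ≡ 611^2 = 373321 ≡ 70 (mod 1499)
611^4 = (611^2)^2 ≡ 70^2 = 4900 ≡ 403 (mod 1499)
611^8 = (611^4)^2 ≡ 403^2 = 162409 ≡ 517 (mod 1499)
611^16 = (611^8)^2 ≡ 517^2 = 267289 ≡ 467 (mod 1499)
611^32 = (611^16)^2 ≡ 467^2 = 218089 ≡ 734 (mod 1499)
611^46 = 611^32 · 611^8 · 611^4 · 611^2 ≡ 734 · 517 · 403 · 70 ≡ 357 (mod 1499).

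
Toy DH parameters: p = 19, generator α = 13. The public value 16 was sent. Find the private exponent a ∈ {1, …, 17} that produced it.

8

Try successive powers of 13 modulo 19:
13^1 ≡ 13
13^2 ≡ 17
13^3 ≡ 12
13^4 ≡ 4
13^5 ≡ 14
13^6 ≡ 11
13^7 ≡ 10
13^8 ≡ 16
Found: a = 8.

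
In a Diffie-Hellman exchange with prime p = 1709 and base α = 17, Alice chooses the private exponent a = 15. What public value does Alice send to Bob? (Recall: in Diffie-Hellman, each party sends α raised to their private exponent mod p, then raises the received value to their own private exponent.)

Public value = 17^15 (mod 1709).
17^1 ≡ 17 (mod 1709)
17^2 = (17^1)^2 ≡ 17^2 = 289 ≡ 289 (mod 1709)
17^4 = (17^2)^2 ≡ 289^2 = 83521 ≡ 1489 (mod 1709)
17^8 = (17^4)^2 ≡ 1489^2 = 2217121 ≡ 548 (mod 1709)
17^15 = 17^8 · 17^4 · 17^2 · 17^1 ≡ 548 · 1489 · 289 · 17 ≡ 776 (mod 1709).

776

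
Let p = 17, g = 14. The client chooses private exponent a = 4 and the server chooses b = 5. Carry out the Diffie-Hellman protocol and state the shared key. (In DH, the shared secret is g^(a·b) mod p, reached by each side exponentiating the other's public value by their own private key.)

13

The client sends A = g^a mod p = 14^4 mod 17.
14^1 ≡ 14 (mod 17)
14^2 = (14^1)^2 ≡ 14^2 = 196 ≡ 9 (mod 17)
14^4 = (14^2)^2 ≡ 9^2 = 81 ≡ 13 (mod 17)
So A = 13. The server then computes K = A^b mod p = 13^5 mod 17.
13^1 ≡ 13 (mod 17)
13^2 = (13^1)^2 ≡ 13^2 = 169 ≡ 16 (mod 17)
13^4 = (13^2)^2 ≡ 16^2 = 256 ≡ 1 (mod 17)
13^5 = 13^4 · 13^1 ≡ 1 · 13 ≡ 13 (mod 17).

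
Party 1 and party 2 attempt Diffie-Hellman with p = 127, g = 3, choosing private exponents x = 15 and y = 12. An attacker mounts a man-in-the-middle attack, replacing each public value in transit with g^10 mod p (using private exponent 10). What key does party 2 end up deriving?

50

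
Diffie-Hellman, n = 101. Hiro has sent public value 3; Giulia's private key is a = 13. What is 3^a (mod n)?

38

Shared key K = 3^13 mod 101.
3^1 ≡ 3 (mod 101)
3^2 = (3^1)^2 ≡ 3^2 = 9 ≡ 9 (mod 101)
3^4 = (3^2)^2 ≡ 9^2 = 81 ≡ 81 (mod 101)
3^8 = (3^4)^2 ≡ 81^2 = 6561 ≡ 97 (mod 101)
3^13 = 3^8 · 3^4 · 3^1 ≡ 97 · 81 · 3 ≡ 38 (mod 101).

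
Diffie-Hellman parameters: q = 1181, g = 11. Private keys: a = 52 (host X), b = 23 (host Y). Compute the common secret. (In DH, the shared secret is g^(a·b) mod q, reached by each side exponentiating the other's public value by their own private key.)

812

Host Y sends B = g^b mod q = 11^23 mod 1181.
11^1 ≡ 11 (mod 1181)
11^2 = (11^1)^2 ≡ 11^2 = 121 ≡ 121 (mod 1181)
11^4 = (11^2)^2 ≡ 121^2 = 14641 ≡ 469 (mod 1181)
11^8 = (11^4)^2 ≡ 469^2 = 219961 ≡ 295 (mod 1181)
11^16 = (11^8)^2 ≡ 295^2 = 87025 ≡ 812 (mod 1181)
11^23 = 11^16 · 11^4 · 11^2 · 11^1 ≡ 812 · 469 · 121 · 11 ≡ 411 (mod 1181).
So B = 411. Host X then computes K = B^a mod q = 411^52 mod 1181.
411^1 ≡ 411 (mod 1181)
411^2 = (411^1)^2 ≡ 411^2 = 168921 ≡ 38 (mod 1181)
411^4 = (411^2)^2 ≡ 38^2 = 1444 ≡ 263 (mod 1181)
411^8 = (411^4)^2 ≡ 263^2 = 69169 ≡ 671 (mod 1181)
411^16 = (411^8)^2 ≡ 671^2 = 450241 ≡ 280 (mod 1181)
411^32 = (411^16)^2 ≡ 280^2 = 78400 ≡ 454 (mod 1181)
411^52 = 411^32 · 411^16 · 411^4 ≡ 454 · 280 · 263 ≡ 812 (mod 1181).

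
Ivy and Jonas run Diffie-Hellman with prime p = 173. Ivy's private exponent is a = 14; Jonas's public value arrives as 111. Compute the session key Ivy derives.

15

Shared key K = 111^14 mod 173.
111^1 ≡ 111 (mod 173)
111^2 = (111^1)^2 ≡ 111^2 = 12321 ≡ 38 (mod 173)
111^4 = (111^2)^2 ≡ 38^2 = 1444 ≡ 60 (mod 173)
111^8 = (111^4)^2 ≡ 60^2 = 3600 ≡ 140 (mod 173)
111^14 = 111^8 · 111^4 · 111^2 ≡ 140 · 60 · 38 ≡ 15 (mod 173).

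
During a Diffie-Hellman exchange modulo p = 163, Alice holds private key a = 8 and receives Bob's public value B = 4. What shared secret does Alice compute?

10

Shared key K = 4^8 mod 163.
4^1 ≡ 4 (mod 163)
4^2 = (4^1)^2 ≡ 4^2 = 16 ≡ 16 (mod 163)
4^4 = (4^2)^2 ≡ 16^2 = 256 ≡ 93 (mod 163)
4^8 = (4^4)^2 ≡ 93^2 = 8649 ≡ 10 (mod 163)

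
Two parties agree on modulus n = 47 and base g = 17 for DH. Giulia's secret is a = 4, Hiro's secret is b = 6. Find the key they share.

Giulia sends A = g^a mod n = 17^4 mod 47.
17^1 ≡ 17 (mod 47)
17^2 = (17^1)^2 ≡ 17^2 = 289 ≡ 7 (mod 47)
17^4 = (17^2)^2 ≡ 7^2 = 49 ≡ 2 (mod 47)
So A = 2. Hiro then computes K = A^b mod n = 2^6 mod 47.
2^1 ≡ 2 (mod 47)
2^2 = (2^1)^2 ≡ 2^2 = 4 ≡ 4 (mod 47)
2^4 = (2^2)^2 ≡ 4^2 = 16 ≡ 16 (mod 47)
2^6 = 2^4 · 2^2 ≡ 16 · 4 ≡ 17 (mod 47).

17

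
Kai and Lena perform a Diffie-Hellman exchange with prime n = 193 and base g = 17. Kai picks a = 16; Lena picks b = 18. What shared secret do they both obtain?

192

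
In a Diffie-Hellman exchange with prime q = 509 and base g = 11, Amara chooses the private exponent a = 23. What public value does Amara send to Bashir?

Public value = 11^23 (mod 509).
11^1 ≡ 11 (mod 509)
11^2 = (11^1)^2 ≡ 11^2 = 121 ≡ 121 (mod 509)
11^4 = (11^2)^2 ≡ 121^2 = 14641 ≡ 389 (mod 509)
11^8 = (11^4)^2 ≡ 389^2 = 151321 ≡ 148 (mod 509)
11^16 = (11^8)^2 ≡ 148^2 = 21904 ≡ 17 (mod 509)
11^23 = 11^16 · 11^4 · 11^2 · 11^1 ≡ 17 · 389 · 121 · 11 ≡ 275 (mod 509).

275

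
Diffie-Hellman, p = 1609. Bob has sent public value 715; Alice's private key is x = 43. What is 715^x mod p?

176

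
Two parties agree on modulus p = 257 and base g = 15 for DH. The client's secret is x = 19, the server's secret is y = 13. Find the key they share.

The client sends A = g^x mod p = 15^19 mod 257.
15^1 ≡ 15 (mod 257)
15^2 = (15^1)^2 ≡ 15^2 = 225 ≡ 225 (mod 257)
15^4 = (15^2)^2 ≡ 225^2 = 50625 ≡ 253 (mod 257)
15^8 = (15^4)^2 ≡ 253^2 = 64009 ≡ 16 (mod 257)
15^16 = (15^8)^2 ≡ 16^2 = 256 ≡ 256 (mod 257)
15^19 = 15^16 · 15^2 · 15^1 ≡ 256 · 225 · 15 ≡ 223 (mod 257).
So A = 223. The server then computes K = A^y mod p = 223^13 mod 257.
223^1 ≡ 223 (mod 257)
223^2 = (223^1)^2 ≡ 223^2 = 49729 ≡ 128 (mod 257)
223^4 = (223^2)^2 ≡ 128^2 = 16384 ≡ 193 (mod 257)
223^8 = (223^4)^2 ≡ 193^2 = 37249 ≡ 241 (mod 257)
223^13 = 223^8 · 223^4 · 223^1 ≡ 241 · 193 · 223 ≡ 136 (mod 257).

136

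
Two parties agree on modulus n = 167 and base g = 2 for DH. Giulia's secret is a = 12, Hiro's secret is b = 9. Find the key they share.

124

Hiro sends B = g^b mod n = 2^9 mod 167.
2^1 ≡ 2 (mod 167)
2^2 = (2^1)^2 ≡ 2^2 = 4 ≡ 4 (mod 167)
2^4 = (2^2)^2 ≡ 4^2 = 16 ≡ 16 (mod 167)
2^8 = (2^4)^2 ≡ 16^2 = 256 ≡ 89 (mod 167)
2^9 = 2^8 · 2^1 ≡ 89 · 2 ≡ 11 (mod 167).
So B = 11. Giulia then computes K = B^a mod n = 11^12 mod 167.
11^1 ≡ 11 (mod 167)
11^2 = (11^1)^2 ≡ 11^2 = 121 ≡ 121 (mod 167)
11^4 = (11^2)^2 ≡ 121^2 = 14641 ≡ 112 (mod 167)
11^8 = (11^4)^2 ≡ 112^2 = 12544 ≡ 19 (mod 167)
11^12 = 11^8 · 11^4 ≡ 19 · 112 ≡ 124 (mod 167).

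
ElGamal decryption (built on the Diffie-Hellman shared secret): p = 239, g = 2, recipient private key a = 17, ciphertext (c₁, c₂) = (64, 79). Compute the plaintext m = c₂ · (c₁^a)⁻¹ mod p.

13

Shared mask s = c₁^a mod p = 64^17 mod 239.
64^1 ≡ 64 (mod 239)
64^2 = (64^1)^2 ≡ 64^2 = 4096 ≡ 33 (mod 239)
64^4 = (64^2)^2 ≡ 33^2 = 1089 ≡ 133 (mod 239)
64^8 = (64^4)^2 ≡ 133^2 = 17689 ≡ 3 (mod 239)
64^16 = (64^8)^2 ≡ 3^2 = 9 ≡ 9 (mod 239)
64^17 = 64^16 · 64^1 ≡ 9 · 64 ≡ 98 (mod 239).
So s = 98; s⁻¹ ≡ 100 (mod 239).
m = c₂ · s⁻¹ mod 239 = 79 · 100 mod 239 = 13.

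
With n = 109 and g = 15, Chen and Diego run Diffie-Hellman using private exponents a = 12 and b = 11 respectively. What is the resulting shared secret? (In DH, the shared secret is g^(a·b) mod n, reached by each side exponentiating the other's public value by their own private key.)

Diego sends B = g^b mod n = 15^11 mod 109.
15^1 ≡ 15 (mod 109)
15^2 = (15^1)^2 ≡ 15^2 = 225 ≡ 7 (mod 109)
15^4 = (15^2)^2 ≡ 7^2 = 49 ≡ 49 (mod 109)
15^8 = (15^4)^2 ≡ 49^2 = 2401 ≡ 3 (mod 109)
15^11 = 15^8 · 15^2 · 15^1 ≡ 3 · 7 · 15 ≡ 97 (mod 109).
So B = 97. Chen then computes K = B^a mod n = 97^12 mod 109.
97^1 ≡ 97 (mod 109)
97^2 = (97^1)^2 ≡ 97^2 = 9409 ≡ 35 (mod 109)
97^4 = (97^2)^2 ≡ 35^2 = 1225 ≡ 26 (mod 109)
97^8 = (97^4)^2 ≡ 26^2 = 676 ≡ 22 (mod 109)
97^12 = 97^8 · 97^4 ≡ 22 · 26 ≡ 27 (mod 109).

27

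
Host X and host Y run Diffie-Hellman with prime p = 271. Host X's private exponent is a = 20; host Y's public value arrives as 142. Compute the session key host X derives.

238

Shared key K = 142^20 mod 271.
142^1 ≡ 142 (mod 271)
142^2 = (142^1)^2 ≡ 142^2 = 20164 ≡ 110 (mod 271)
142^4 = (142^2)^2 ≡ 110^2 = 12100 ≡ 176 (mod 271)
142^8 = (142^4)^2 ≡ 176^2 = 30976 ≡ 82 (mod 271)
142^16 = (142^8)^2 ≡ 82^2 = 6724 ≡ 220 (mod 271)
142^20 = 142^16 · 142^4 ≡ 220 · 176 ≡ 238 (mod 271).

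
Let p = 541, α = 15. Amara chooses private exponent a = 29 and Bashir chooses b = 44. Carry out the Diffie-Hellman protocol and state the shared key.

214

Amara sends A = α^a mod p = 15^29 mod 541.
15^1 ≡ 15 (mod 541)
15^2 = (15^1)^2 ≡ 15^2 = 225 ≡ 225 (mod 541)
15^4 = (15^2)^2 ≡ 225^2 = 50625 ≡ 312 (mod 541)
15^8 = (15^4)^2 ≡ 312^2 = 97344 ≡ 505 (mod 541)
15^16 = (15^8)^2 ≡ 505^2 = 255025 ≡ 214 (mod 541)
15^29 = 15^16 · 15^8 · 15^4 · 15^1 ≡ 214 · 505 · 312 · 15 ≡ 225 (mod 541).
So A = 225. Bashir then computes K = A^b mod p = 225^44 mod 541.
225^1 ≡ 225 (mod 541)
225^2 = (225^1)^2 ≡ 225^2 = 50625 ≡ 312 (mod 541)
225^4 = (225^2)^2 ≡ 312^2 = 97344 ≡ 505 (mod 541)
225^8 = (225^4)^2 ≡ 505^2 = 255025 ≡ 214 (mod 541)
225^16 = (225^8)^2 ≡ 214^2 = 45796 ≡ 352 (mod 541)
225^32 = (225^16)^2 ≡ 352^2 = 123904 ≡ 15 (mod 541)
225^44 = 225^32 · 225^8 · 225^4 ≡ 15 · 214 · 505 ≡ 214 (mod 541).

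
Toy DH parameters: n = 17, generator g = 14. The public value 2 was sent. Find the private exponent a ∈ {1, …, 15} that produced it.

14

Try successive powers of 14 modulo 17:
14^1 ≡ 14
14^2 ≡ 9
14^3 ≡ 7
14^4 ≡ 13
14^5 ≡ 12
14^6 ≡ 15
14^7 ≡ 6
14^8 ≡ 16
14^9 ≡ 3
14^10 ≡ 8
14^11 ≡ 10
14^12 ≡ 4
14^13 ≡ 5
14^14 ≡ 2
Found: a = 14.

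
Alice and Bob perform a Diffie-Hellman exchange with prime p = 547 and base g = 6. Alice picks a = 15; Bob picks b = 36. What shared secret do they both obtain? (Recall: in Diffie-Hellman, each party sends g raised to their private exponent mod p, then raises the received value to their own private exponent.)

282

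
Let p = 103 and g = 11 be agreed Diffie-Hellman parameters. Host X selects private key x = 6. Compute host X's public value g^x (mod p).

Public value = 11^6 (mod 103).
11^1 ≡ 11 (mod 103)
11^2 = (11^1)^2 ≡ 11^2 = 121 ≡ 18 (mod 103)
11^4 = (11^2)^2 ≡ 18^2 = 324 ≡ 15 (mod 103)
11^6 = 11^4 · 11^2 ≡ 15 · 18 ≡ 64 (mod 103).

64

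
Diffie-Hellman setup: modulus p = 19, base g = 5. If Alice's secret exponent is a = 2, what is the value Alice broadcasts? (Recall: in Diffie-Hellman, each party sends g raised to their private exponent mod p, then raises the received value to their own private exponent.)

6

Public value = 5^2 (mod 19).
5^1 ≡ 5 (mod 19)
5^2 = (5^1)^2 ≡ 5^2 = 25 ≡ 6 (mod 19)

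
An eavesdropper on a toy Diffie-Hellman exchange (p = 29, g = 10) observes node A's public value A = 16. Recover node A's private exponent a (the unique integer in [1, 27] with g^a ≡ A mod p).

Try successive powers of 10 modulo 29:
10^1 ≡ 10
10^2 ≡ 13
10^3 ≡ 14
10^4 ≡ 24
10^5 ≡ 8
10^6 ≡ 22
10^7 ≡ 17
10^8 ≡ 25
10^9 ≡ 18
10^10 ≡ 6
10^11 ≡ 2
10^12 ≡ 20
10^13 ≡ 26
10^14 ≡ 28
10^15 ≡ 19
10^16 ≡ 16
Found: a = 16.

16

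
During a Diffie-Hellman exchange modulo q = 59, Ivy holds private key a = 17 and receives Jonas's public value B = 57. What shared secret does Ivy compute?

26

Shared key K = 57^17 mod 59.
57^1 ≡ 57 (mod 59)
57^2 = (57^1)^2 ≡ 57^2 = 3249 ≡ 4 (mod 59)
57^4 = (57^2)^2 ≡ 4^2 = 16 ≡ 16 (mod 59)
57^8 = (57^4)^2 ≡ 16^2 = 256 ≡ 20 (mod 59)
57^16 = (57^8)^2 ≡ 20^2 = 400 ≡ 46 (mod 59)
57^17 = 57^16 · 57^1 ≡ 46 · 57 ≡ 26 (mod 59).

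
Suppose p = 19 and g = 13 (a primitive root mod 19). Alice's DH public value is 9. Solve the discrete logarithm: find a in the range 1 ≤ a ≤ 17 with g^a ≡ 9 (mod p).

Try successive powers of 13 modulo 19:
13^1 ≡ 13
13^2 ≡ 17
13^3 ≡ 12
13^4 ≡ 4
13^5 ≡ 14
13^6 ≡ 11
13^7 ≡ 10
13^8 ≡ 16
13^9 ≡ 18
13^10 ≡ 6
13^11 ≡ 2
13^12 ≡ 7
13^13 ≡ 15
13^14 ≡ 5
13^15 ≡ 8
13^16 ≡ 9
Found: a = 16.

16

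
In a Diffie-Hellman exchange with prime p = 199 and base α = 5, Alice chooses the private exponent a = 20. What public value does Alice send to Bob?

Public value = 5^20 mod 199.
5^1 ≡ 5 (mod 199)
5^2 = (5^1)^2 ≡ 5^2 = 25 ≡ 25 (mod 199)
5^4 = (5^2)^2 ≡ 25^2 = 625 ≡ 28 (mod 199)
5^8 = (5^4)^2 ≡ 28^2 = 784 ≡ 187 (mod 199)
5^16 = (5^8)^2 ≡ 187^2 = 34969 ≡ 144 (mod 199)
5^20 = 5^16 · 5^4 ≡ 144 · 28 ≡ 52 (mod 199).

52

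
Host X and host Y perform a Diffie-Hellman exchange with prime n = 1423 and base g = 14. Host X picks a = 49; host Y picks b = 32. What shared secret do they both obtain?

177

Host X sends A = g^a mod n = 14^49 mod 1423.
14^1 ≡ 14 (mod 1423)
14^2 = (14^1)^2 ≡ 14^2 = 196 ≡ 196 (mod 1423)
14^4 = (14^2)^2 ≡ 196^2 = 38416 ≡ 1418 (mod 1423)
14^8 = (14^4)^2 ≡ 1418^2 = 2010724 ≡ 25 (mod 1423)
14^16 = (14^8)^2 ≡ 25^2 = 625 ≡ 625 (mod 1423)
14^32 = (14^16)^2 ≡ 625^2 = 390625 ≡ 723 (mod 1423)
14^49 = 14^32 · 14^16 · 14^1 ≡ 723 · 625 · 14 ≡ 1015 (mod 1423).
So A = 1015. Host Y then computes K = A^b mod n = 1015^32 mod 1423.
1015^1 ≡ 1015 (mod 1423)
1015^2 = (1015^1)^2 ≡ 1015^2 = 1030225 ≡ 1396 (mod 1423)
1015^4 = (1015^2)^2 ≡ 1396^2 = 1948816 ≡ 729 (mod 1423)
1015^8 = (1015^4)^2 ≡ 729^2 = 531441 ≡ 662 (mod 1423)
1015^16 = (1015^8)^2 ≡ 662^2 = 438244 ≡ 1383 (mod 1423)
1015^32 = (1015^16)^2 ≡ 1383^2 = 1912689 ≡ 177 (mod 1423)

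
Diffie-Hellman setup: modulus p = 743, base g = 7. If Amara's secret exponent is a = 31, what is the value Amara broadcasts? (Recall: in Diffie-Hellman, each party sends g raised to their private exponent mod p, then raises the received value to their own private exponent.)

467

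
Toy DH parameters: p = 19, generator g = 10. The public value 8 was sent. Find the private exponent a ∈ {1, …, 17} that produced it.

15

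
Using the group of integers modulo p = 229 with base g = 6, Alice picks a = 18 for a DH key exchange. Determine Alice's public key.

Public value = 6^18 mod 229.
6^1 ≡ 6 (mod 229)
6^2 = (6^1)^2 ≡ 6^2 = 36 ≡ 36 (mod 229)
6^4 = (6^2)^2 ≡ 36^2 = 1296 ≡ 151 (mod 229)
6^8 = (6^4)^2 ≡ 151^2 = 22801 ≡ 130 (mod 229)
6^16 = (6^8)^2 ≡ 130^2 = 16900 ≡ 183 (mod 229)
6^18 = 6^16 · 6^2 ≡ 183 · 36 ≡ 176 (mod 229).

176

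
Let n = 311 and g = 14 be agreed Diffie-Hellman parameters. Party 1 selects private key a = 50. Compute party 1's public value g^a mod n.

18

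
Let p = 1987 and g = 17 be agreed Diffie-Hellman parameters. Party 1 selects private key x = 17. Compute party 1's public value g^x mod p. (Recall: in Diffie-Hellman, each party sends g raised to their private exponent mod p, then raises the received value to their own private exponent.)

322

Public value = 17^17 mod 1987.
17^1 ≡ 17 (mod 1987)
17^2 = (17^1)^2 ≡ 17^2 = 289 ≡ 289 (mod 1987)
17^4 = (17^2)^2 ≡ 289^2 = 83521 ≡ 67 (mod 1987)
17^8 = (17^4)^2 ≡ 67^2 = 4489 ≡ 515 (mod 1987)
17^16 = (17^8)^2 ≡ 515^2 = 265225 ≡ 954 (mod 1987)
17^17 = 17^16 · 17^1 ≡ 954 · 17 ≡ 322 (mod 1987).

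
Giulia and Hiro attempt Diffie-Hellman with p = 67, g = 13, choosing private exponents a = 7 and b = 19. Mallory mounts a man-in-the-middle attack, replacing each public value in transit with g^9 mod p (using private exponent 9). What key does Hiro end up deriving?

Hiro receives Mallory's public value M = 13^9 mod 67 instead of the honest one.
13^1 ≡ 13 (mod 67)
13^2 = (13^1)^2 ≡ 13^2 = 169 ≡ 35 (mod 67)
13^4 = (13^2)^2 ≡ 35^2 = 1225 ≡ 19 (mod 67)
13^8 = (13^4)^2 ≡ 19^2 = 361 ≡ 26 (mod 67)
13^9 = 13^8 · 13^1 ≡ 26 · 13 ≡ 3 (mod 67).
So M = 3. Hiro computes K = M^19 mod 67.
3^1 ≡ 3 (mod 67)
3^2 = (3^1)^2 ≡ 3^2 = 9 ≡ 9 (mod 67)
3^4 = (3^2)^2 ≡ 9^2 = 81 ≡ 14 (mod 67)
3^8 = (3^4)^2 ≡ 14^2 = 196 ≡ 62 (mod 67)
3^16 = (3^8)^2 ≡ 62^2 = 3844 ≡ 25 (mod 67)
3^19 = 3^16 · 3^2 · 3^1 ≡ 25 · 9 · 3 ≡ 5 (mod 67).

5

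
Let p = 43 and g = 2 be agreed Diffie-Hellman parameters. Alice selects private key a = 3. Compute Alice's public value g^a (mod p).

8

Public value = 2^3 (mod 43).
2^1 ≡ 2 (mod 43)
2^2 = (2^1)^2 ≡ 2^2 = 4 ≡ 4 (mod 43)
2^3 = 2^2 · 2^1 ≡ 4 · 2 ≡ 8 (mod 43).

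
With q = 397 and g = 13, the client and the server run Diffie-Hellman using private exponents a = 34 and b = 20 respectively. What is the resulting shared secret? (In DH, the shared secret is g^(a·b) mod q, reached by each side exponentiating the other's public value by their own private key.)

310

The client sends A = g^a mod q = 13^34 mod 397.
13^1 ≡ 13 (mod 397)
13^2 = (13^1)^2 ≡ 13^2 = 169 ≡ 169 (mod 397)
13^4 = (13^2)^2 ≡ 169^2 = 28561 ≡ 374 (mod 397)
13^8 = (13^4)^2 ≡ 374^2 = 139876 ≡ 132 (mod 397)
13^16 = (13^8)^2 ≡ 132^2 = 17424 ≡ 353 (mod 397)
13^32 = (13^16)^2 ≡ 353^2 = 124609 ≡ 348 (mod 397)
13^34 = 13^32 · 13^2 ≡ 348 · 169 ≡ 56 (mod 397).
So A = 56. The server then computes K = A^b mod q = 56^20 mod 397.
56^1 ≡ 56 (mod 397)
56^2 = (56^1)^2 ≡ 56^2 = 3136 ≡ 357 (mod 397)
56^4 = (56^2)^2 ≡ 357^2 = 127449 ≡ 12 (mod 397)
56^8 = (56^4)^2 ≡ 12^2 = 144 ≡ 144 (mod 397)
56^16 = (56^8)^2 ≡ 144^2 = 20736 ≡ 92 (mod 397)
56^20 = 56^16 · 56^4 ≡ 92 · 12 ≡ 310 (mod 397).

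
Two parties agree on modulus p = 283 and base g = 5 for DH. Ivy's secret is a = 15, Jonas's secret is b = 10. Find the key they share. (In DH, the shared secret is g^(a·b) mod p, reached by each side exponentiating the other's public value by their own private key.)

Jonas sends B = g^b mod p = 5^10 mod 283.
5^1 ≡ 5 (mod 283)
5^2 = (5^1)^2 ≡ 5^2 = 25 ≡ 25 (mod 283)
5^4 = (5^2)^2 ≡ 25^2 = 625 ≡ 59 (mod 283)
5^8 = (5^4)^2 ≡ 59^2 = 3481 ≡ 85 (mod 283)
5^10 = 5^8 · 5^2 ≡ 85 · 25 ≡ 144 (mod 283).
So B = 144. Ivy then computes K = B^a mod p = 144^15 mod 283.
144^1 ≡ 144 (mod 283)
144^2 = (144^1)^2 ≡ 144^2 = 20736 ≡ 77 (mod 283)
144^4 = (144^2)^2 ≡ 77^2 = 5929 ≡ 269 (mod 283)
144^8 = (144^4)^2 ≡ 269^2 = 72361 ≡ 196 (mod 283)
144^15 = 144^8 · 144^4 · 144^2 · 144^1 ≡ 196 · 269 · 77 · 144 ≡ 141 (mod 283).

141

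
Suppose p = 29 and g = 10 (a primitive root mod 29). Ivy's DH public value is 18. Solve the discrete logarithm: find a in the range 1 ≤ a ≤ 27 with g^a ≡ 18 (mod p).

Try successive powers of 10 modulo 29:
10^1 ≡ 10
10^2 ≡ 13
10^3 ≡ 14
10^4 ≡ 24
10^5 ≡ 8
10^6 ≡ 22
10^7 ≡ 17
10^8 ≡ 25
10^9 ≡ 18
Found: a = 9.

9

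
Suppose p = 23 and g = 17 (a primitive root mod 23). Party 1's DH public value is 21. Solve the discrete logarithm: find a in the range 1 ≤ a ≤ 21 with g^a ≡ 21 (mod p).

5

Try successive powers of 17 modulo 23:
17^1 ≡ 17
17^2 ≡ 13
17^3 ≡ 14
17^4 ≡ 8
17^5 ≡ 21
Found: a = 5.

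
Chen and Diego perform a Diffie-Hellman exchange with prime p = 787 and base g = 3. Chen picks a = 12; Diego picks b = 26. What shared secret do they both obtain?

545

Diego sends B = g^b mod p = 3^26 mod 787.
3^1 ≡ 3 (mod 787)
3^2 = (3^1)^2 ≡ 3^2 = 9 ≡ 9 (mod 787)
3^4 = (3^2)^2 ≡ 9^2 = 81 ≡ 81 (mod 787)
3^8 = (3^4)^2 ≡ 81^2 = 6561 ≡ 265 (mod 787)
3^16 = (3^8)^2 ≡ 265^2 = 70225 ≡ 182 (mod 787)
3^26 = 3^16 · 3^8 · 3^2 ≡ 182 · 265 · 9 ≡ 433 (mod 787).
So B = 433. Chen then computes K = B^a mod p = 433^12 mod 787.
433^1 ≡ 433 (mod 787)
433^2 = (433^1)^2 ≡ 433^2 = 187489 ≡ 183 (mod 787)
433^4 = (433^2)^2 ≡ 183^2 = 33489 ≡ 435 (mod 787)
433^8 = (433^4)^2 ≡ 435^2 = 189225 ≡ 345 (mod 787)
433^12 = 433^8 · 433^4 ≡ 345 · 435 ≡ 545 (mod 787).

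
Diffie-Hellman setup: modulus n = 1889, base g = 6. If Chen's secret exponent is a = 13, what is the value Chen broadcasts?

Public value = 6^13 (mod 1889).
6^1 ≡ 6 (mod 1889)
6^2 = (6^1)^2 ≡ 6^2 = 36 ≡ 36 (mod 1889)
6^4 = (6^2)^2 ≡ 36^2 = 1296 ≡ 1296 (mod 1889)
6^8 = (6^4)^2 ≡ 1296^2 = 1679616 ≡ 295 (mod 1889)
6^13 = 6^8 · 6^4 · 6^1 ≡ 295 · 1296 · 6 ≡ 674 (mod 1889).

674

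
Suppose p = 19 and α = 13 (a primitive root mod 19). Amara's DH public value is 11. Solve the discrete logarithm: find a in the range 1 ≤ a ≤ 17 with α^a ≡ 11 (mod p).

Try successive powers of 13 modulo 19:
13^1 ≡ 13
13^2 ≡ 17
13^3 ≡ 12
13^4 ≡ 4
13^5 ≡ 14
13^6 ≡ 11
Found: a = 6.

6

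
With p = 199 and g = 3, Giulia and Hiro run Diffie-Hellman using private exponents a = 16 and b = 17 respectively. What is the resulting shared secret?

160

Giulia sends A = g^a mod p = 3^16 mod 199.
3^1 ≡ 3 (mod 199)
3^2 = (3^1)^2 ≡ 3^2 = 9 ≡ 9 (mod 199)
3^4 = (3^2)^2 ≡ 9^2 = 81 ≡ 81 (mod 199)
3^8 = (3^4)^2 ≡ 81^2 = 6561 ≡ 193 (mod 199)
3^16 = (3^8)^2 ≡ 193^2 = 37249 ≡ 36 (mod 199)
So A = 36. Hiro then computes K = A^b mod p = 36^17 mod 199.
36^1 ≡ 36 (mod 199)
36^2 = (36^1)^2 ≡ 36^2 = 1296 ≡ 102 (mod 199)
36^4 = (36^2)^2 ≡ 102^2 = 10404 ≡ 56 (mod 199)
36^8 = (36^4)^2 ≡ 56^2 = 3136 ≡ 151 (mod 199)
36^16 = (36^8)^2 ≡ 151^2 = 22801 ≡ 115 (mod 199)
36^17 = 36^16 · 36^1 ≡ 115 · 36 ≡ 160 (mod 199).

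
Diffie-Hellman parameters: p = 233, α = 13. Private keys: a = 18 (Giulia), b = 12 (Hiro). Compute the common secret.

Hiro sends B = α^b mod p = 13^12 mod 233.
13^1 ≡ 13 (mod 233)
13^2 = (13^1)^2 ≡ 13^2 = 169 ≡ 169 (mod 233)
13^4 = (13^2)^2 ≡ 169^2 = 28561 ≡ 135 (mod 233)
13^8 = (13^4)^2 ≡ 135^2 = 18225 ≡ 51 (mod 233)
13^12 = 13^8 · 13^4 ≡ 51 · 135 ≡ 128 (mod 233).
So B = 128. Giulia then computes K = B^a mod p = 128^18 mod 233.
128^1 ≡ 128 (mod 233)
128^2 = (128^1)^2 ≡ 128^2 = 16384 ≡ 74 (mod 233)
128^4 = (128^2)^2 ≡ 74^2 = 5476 ≡ 117 (mod 233)
128^8 = (128^4)^2 ≡ 117^2 = 13689 ≡ 175 (mod 233)
128^16 = (128^8)^2 ≡ 175^2 = 30625 ≡ 102 (mod 233)
128^18 = 128^16 · 128^2 ≡ 102 · 74 ≡ 92 (mod 233).

92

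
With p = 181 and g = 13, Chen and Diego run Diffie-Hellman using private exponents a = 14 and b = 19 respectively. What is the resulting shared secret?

Chen sends A = g^a mod p = 13^14 mod 181.
13^1 ≡ 13 (mod 181)
13^2 = (13^1)^2 ≡ 13^2 = 169 ≡ 169 (mod 181)
13^4 = (13^2)^2 ≡ 169^2 = 28561 ≡ 144 (mod 181)
13^8 = (13^4)^2 ≡ 144^2 = 20736 ≡ 102 (mod 181)
13^14 = 13^8 · 13^4 · 13^2 ≡ 102 · 144 · 169 ≡ 38 (mod 181).
So A = 38. Diego then computes K = A^b mod p = 38^19 mod 181.
38^1 ≡ 38 (mod 181)
38^2 = (38^1)^2 ≡ 38^2 = 1444 ≡ 177 (mod 181)
38^4 = (38^2)^2 ≡ 177^2 = 31329 ≡ 16 (mod 181)
38^8 = (38^4)^2 ≡ 16^2 = 256 ≡ 75 (mod 181)
38^16 = (38^8)^2 ≡ 75^2 = 5625 ≡ 14 (mod 181)
38^19 = 38^16 · 38^2 · 38^1 ≡ 14 · 177 · 38 ≡ 44 (mod 181).

44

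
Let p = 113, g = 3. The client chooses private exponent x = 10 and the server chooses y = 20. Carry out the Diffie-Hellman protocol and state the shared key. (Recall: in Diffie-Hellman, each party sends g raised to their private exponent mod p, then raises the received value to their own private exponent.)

85

The server sends B = g^y mod p = 3^20 mod 113.
3^1 ≡ 3 (mod 113)
3^2 = (3^1)^2 ≡ 3^2 = 9 ≡ 9 (mod 113)
3^4 = (3^2)^2 ≡ 9^2 = 81 ≡ 81 (mod 113)
3^8 = (3^4)^2 ≡ 81^2 = 6561 ≡ 7 (mod 113)
3^16 = (3^8)^2 ≡ 7^2 = 49 ≡ 49 (mod 113)
3^20 = 3^16 · 3^4 ≡ 49 · 81 ≡ 14 (mod 113).
So B = 14. The client then computes K = B^x mod p = 14^10 mod 113.
14^1 ≡ 14 (mod 113)
14^2 = (14^1)^2 ≡ 14^2 = 196 ≡ 83 (mod 113)
14^4 = (14^2)^2 ≡ 83^2 = 6889 ≡ 109 (mod 113)
14^8 = (14^4)^2 ≡ 109^2 = 11881 ≡ 16 (mod 113)
14^10 = 14^8 · 14^2 ≡ 16 · 83 ≡ 85 (mod 113).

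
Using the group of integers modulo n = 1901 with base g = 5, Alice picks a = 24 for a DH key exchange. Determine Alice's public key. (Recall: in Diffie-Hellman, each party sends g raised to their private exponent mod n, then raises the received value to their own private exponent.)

380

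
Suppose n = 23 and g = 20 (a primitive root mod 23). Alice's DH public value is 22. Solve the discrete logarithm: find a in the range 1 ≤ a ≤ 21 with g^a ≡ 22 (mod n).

Try successive powers of 20 modulo 23:
20^1 ≡ 20
20^2 ≡ 9
20^3 ≡ 19
20^4 ≡ 12
20^5 ≡ 10
20^6 ≡ 16
20^7 ≡ 21
20^8 ≡ 6
20^9 ≡ 5
20^10 ≡ 8
20^11 ≡ 22
Found: a = 11.

11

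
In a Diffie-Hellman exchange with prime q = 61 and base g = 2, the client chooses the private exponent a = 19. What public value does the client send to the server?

54

Public value = 2^{19} \pmod{61}.
2^1 ≡ 2 (mod 61)
2^2 = (2^1)^2 ≡ 2^2 = 4 ≡ 4 (mod 61)
2^4 = (2^2)^2 ≡ 4^2 = 16 ≡ 16 (mod 61)
2^8 = (2^4)^2 ≡ 16^2 = 256 ≡ 12 (mod 61)
2^16 = (2^8)^2 ≡ 12^2 = 144 ≡ 22 (mod 61)
2^19 = 2^16 · 2^2 · 2^1 ≡ 22 · 4 · 2 ≡ 54 (mod 61).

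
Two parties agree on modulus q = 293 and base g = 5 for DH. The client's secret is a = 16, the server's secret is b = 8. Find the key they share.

26

The client sends A = g^a mod q = 5^16 mod 293.
5^1 ≡ 5 (mod 293)
5^2 = (5^1)^2 ≡ 5^2 = 25 ≡ 25 (mod 293)
5^4 = (5^2)^2 ≡ 25^2 = 625 ≡ 39 (mod 293)
5^8 = (5^4)^2 ≡ 39^2 = 1521 ≡ 56 (mod 293)
5^16 = (5^8)^2 ≡ 56^2 = 3136 ≡ 206 (mod 293)
So A = 206. The server then computes K = A^b mod q = 206^8 mod 293.
206^1 ≡ 206 (mod 293)
206^2 = (206^1)^2 ≡ 206^2 = 42436 ≡ 244 (mod 293)
206^4 = (206^2)^2 ≡ 244^2 = 59536 ≡ 57 (mod 293)
206^8 = (206^4)^2 ≡ 57^2 = 3249 ≡ 26 (mod 293)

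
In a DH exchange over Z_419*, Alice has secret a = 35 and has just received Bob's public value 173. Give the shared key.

21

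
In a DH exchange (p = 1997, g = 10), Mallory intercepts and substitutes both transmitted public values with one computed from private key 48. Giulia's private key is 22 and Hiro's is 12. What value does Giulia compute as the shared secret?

460

Giulia receives Mallory's public value M = 10^48 mod 1997 instead of the honest one.
10^1 ≡ 10 (mod 1997)
10^2 = (10^1)^2 ≡ 10^2 = 100 ≡ 100 (mod 1997)
10^4 = (10^2)^2 ≡ 100^2 = 10000 ≡ 15 (mod 1997)
10^8 = (10^4)^2 ≡ 15^2 = 225 ≡ 225 (mod 1997)
10^16 = (10^8)^2 ≡ 225^2 = 50625 ≡ 700 (mod 1997)
10^32 = (10^16)^2 ≡ 700^2 = 490000 ≡ 735 (mod 1997)
10^48 = 10^32 · 10^16 ≡ 735 · 700 ≡ 1271 (mod 1997).
So M = 1271. Giulia computes K = M^22 mod 1997.
1271^1 ≡ 1271 (mod 1997)
1271^2 = (1271^1)^2 ≡ 1271^2 = 1615441 ≡ 1865 (mod 1997)
1271^4 = (1271^2)^2 ≡ 1865^2 = 3478225 ≡ 1448 (mod 1997)
1271^8 = (1271^4)^2 ≡ 1448^2 = 2096704 ≡ 1851 (mod 1997)
1271^16 = (1271^8)^2 ≡ 1851^2 = 3426201 ≡ 1346 (mod 1997)
1271^22 = 1271^16 · 1271^4 · 1271^2 ≡ 1346 · 1448 · 1865 ≡ 460 (mod 1997).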